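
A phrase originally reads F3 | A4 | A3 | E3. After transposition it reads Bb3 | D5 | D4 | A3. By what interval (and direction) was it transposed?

Take the first pair: F3 → Bb3. F to B spans 4 letter names, so the interval is some kind of fourth.
F3 to Bb3 is 5 semitones, which makes it a perfect fourth; the second version is higher, so the direction is up.
Checking another pair — E3 → A3 — gives the same interval.

up a perfect fourth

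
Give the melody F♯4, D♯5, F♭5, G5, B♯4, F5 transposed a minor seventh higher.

E5 C#6 Ebb6 F6 A#5 Eb6

F#4 up a minor seventh is E5.
D#5 up a minor seventh is C#6.
Fb5: a seventh up reaches E, and 10 semitones makes it Ebb6.
G5 up a minor seventh is F6.
B#4: a seventh up reaches A, and 10 semitones makes it A#5.
F5: a seventh up reaches E, and 10 semitones makes it Eb6.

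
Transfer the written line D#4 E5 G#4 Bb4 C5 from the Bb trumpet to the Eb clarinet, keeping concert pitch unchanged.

A#3 B4 D#4 F4 G4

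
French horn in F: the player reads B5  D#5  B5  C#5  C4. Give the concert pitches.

E5 G#4 E5 F#4 F3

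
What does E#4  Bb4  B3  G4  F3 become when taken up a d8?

E5 Bbb5 Bb4 Gb5 Fb4

E#4 gives E5
Bb4 gives Bbb5
B3 gives Bb4
G4 gives Gb5
F3 gives Fb4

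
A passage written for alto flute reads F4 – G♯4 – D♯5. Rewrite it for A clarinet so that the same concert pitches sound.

Eb4 F#4 C#5

First find concert pitch: the alto flute sounds a perfect fourth below written, so F4 G♯4 D♯5 sounds C4 D#4 A#4.
Then write for A clarinet: it sounds a minor third below written, so the part must be a minor third above concert.
C4 → Eb4
D#4 → F#4
A#4 → C#5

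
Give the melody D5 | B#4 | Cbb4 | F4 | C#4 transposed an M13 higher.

D5 up a major thirteenth is B6.
A major thirteenth up from B#4 gives G##6.
Cbb4 up a major thirteenth is Abb5.
F4: a thirteenth up reaches D, and 21 semitones makes it D6.
C#4: a thirteenth up reaches A, and 21 semitones makes it A#5.

B6 G##6 Abb5 D6 A#5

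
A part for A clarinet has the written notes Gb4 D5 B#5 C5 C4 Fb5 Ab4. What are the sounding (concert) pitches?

Eb4 B4 G##5 A4 A3 Db5 F4

Written C4 on the A clarinet sounds as A3, a minor third lower; apply that shift to every note.
Gb4 -> Eb4
D5 -> B4
B#5 -> G##5
C5 -> A4
C4 -> A3
Fb5 -> Db5
Ab4 -> F4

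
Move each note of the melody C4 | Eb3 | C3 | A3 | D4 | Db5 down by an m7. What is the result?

D3 F2 D2 B2 E3 Eb4

A minor seventh down from C4 gives D3.
Eb3 down a minor seventh is F2.
C3: a seventh down reaches D, and 10 semitones makes it D2.
A3 down a minor seventh is B2.
D4 down a minor seventh is E3.
A minor seventh down from Db5 gives Eb4.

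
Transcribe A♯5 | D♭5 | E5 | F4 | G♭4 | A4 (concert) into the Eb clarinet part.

F##5 Bb4 C#5 D4 Eb4 F#4

The Eb clarinet sounds a minor third above written, so the written part must be a minor third below concert — transpose each note down.
A#5 to F##5
Db5 to Bb4
E5 to C#5
F4 to D4
Gb4 to Eb4
A4 to F#4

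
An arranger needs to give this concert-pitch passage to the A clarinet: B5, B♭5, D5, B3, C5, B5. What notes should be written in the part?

D6 Db6 F5 D4 Eb5 D6

Written C4 sounds as A3 on the A clarinet, so concert pitches are written a minor third up.
B5 -> D6
Bb5 -> Db6
D5 -> F5
B3 -> D4
C5 -> Eb5
B5 -> D6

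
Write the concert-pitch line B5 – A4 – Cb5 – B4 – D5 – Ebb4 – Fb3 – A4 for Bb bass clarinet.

Written C4 sounds as Bb2 on the Bb bass clarinet, so concert pitches are written a major ninth up.
B5 becomes C#7
A4 becomes B5
Cb5 becomes Db6
B4 becomes C#6
D5 becomes E6
Ebb4 becomes Fb5
Fb3 becomes Gb4
A4 becomes B5

C#7 B5 Db6 C#6 E6 Fb5 Gb4 B5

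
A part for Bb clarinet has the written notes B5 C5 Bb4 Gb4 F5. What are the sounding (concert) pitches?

A5 Bb4 Ab4 Fb4 Eb5

Written C4 on the Bb clarinet sounds as Bb3, a major second lower; apply that shift to every note.
B5 -> A5
C5 -> Bb4
Bb4 -> Ab4
Gb4 -> Fb4
F5 -> Eb5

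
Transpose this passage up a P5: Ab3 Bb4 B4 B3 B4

Eb4 F5 F#5 F#4 F#5

Ab3 to Eb4
Bb4 to F5
B4 to F#5
B3 to F#4
B4 to F#5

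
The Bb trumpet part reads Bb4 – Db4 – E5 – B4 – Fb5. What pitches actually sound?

The Bb trumpet sounds a major second below written, so transpose each written note down a major second.
Bb4 gives Ab4
Db4 gives Cb4
E5 gives D5
B4 gives A4
Fb5 gives Ebb5

Ab4 Cb4 D5 A4 Ebb5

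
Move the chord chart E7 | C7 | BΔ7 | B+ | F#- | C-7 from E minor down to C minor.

E minor down to C minor is a major third; each chord root moves by that interval while the quality stays the same.
E7: root E down a major third → C, giving C7.
C7: root C down a major third → Ab, giving Ab7.
BΔ7: root B down a major third → G, giving GΔ7.
B+: root B down a major third → G, giving G+.
F#-: root F# down a major third → D, giving D-.
C-7: root C down a major third → Ab, giving Ab-7.

C7 Ab7 GΔ7 G+ D- Ab-7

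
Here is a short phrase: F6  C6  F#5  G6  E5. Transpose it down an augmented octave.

Fb5 Cb5 F4 Gb5 Eb4

F6: an octave down reaches F, and 13 semitones makes it Fb5.
C6 down an augmented octave is Cb5.
An augmented octave down from F#5 gives F4.
An augmented octave down from G6 gives Gb5.
E5 down an augmented octave is Eb4.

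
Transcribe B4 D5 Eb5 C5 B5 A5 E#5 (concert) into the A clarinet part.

D5 F5 Gb5 Eb5 D6 C6 G#5

Written C4 sounds as A3 on the A clarinet, so concert pitches are written a minor third up.
B4 becomes D5
D5 becomes F5
Eb5 becomes Gb5
C5 becomes Eb5
B5 becomes D6
A5 becomes C6
E#5 becomes G#5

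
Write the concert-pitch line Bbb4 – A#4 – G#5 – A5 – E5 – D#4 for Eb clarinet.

Gb4 F##4 E#5 F#5 C#5 B#3

Written C4 sounds as Eb4 on the Eb clarinet, so concert pitches are written a minor third down.
Bbb4 -> Gb4
A#4 -> F##4
G#5 -> E#5
A5 -> F#5
E5 -> C#5
D#4 -> B#3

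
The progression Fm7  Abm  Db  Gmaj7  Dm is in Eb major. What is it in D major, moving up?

Eb major up to D major is a major seventh; each chord root moves by that interval while the quality stays the same.
Fm7: root F up a major seventh → E, giving Em7.
Abm: root Ab up a major seventh → G, giving Gm.
Db: root Db up a major seventh → C, giving C.
Gmaj7: root G up a major seventh → F#, giving F#maj7.
Dm: root D up a major seventh → C#, giving C#m.

Em7 Gm C F#maj7 C#m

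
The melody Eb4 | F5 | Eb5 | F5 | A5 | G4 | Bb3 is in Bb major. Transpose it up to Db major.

From Bb up to Db is a minor third; apply that to each pitch.
Eb4 becomes Gb4
F5 becomes Ab5
Eb5 becomes Gb5
F5 becomes Ab5
A5 becomes C6
G4 becomes Bb4
Bb3 becomes Db4

Gb4 Ab5 Gb5 Ab5 C6 Bb4 Db4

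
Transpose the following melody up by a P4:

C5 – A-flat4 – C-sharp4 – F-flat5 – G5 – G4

F5 Db5 F#4 Bbb5 C6 C5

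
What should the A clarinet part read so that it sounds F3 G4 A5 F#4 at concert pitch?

Ab3 Bb4 C6 A4

The A clarinet sounds a minor third below written, so the written part must be a minor third above concert — transpose each note up.
F3 gives Ab3
G4 gives Bb4
A5 gives C6
F#4 gives A4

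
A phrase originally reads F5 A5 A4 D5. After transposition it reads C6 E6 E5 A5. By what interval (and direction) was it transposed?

up a perfect fifth

Take the first pair: F5 → C6. F to C spans 5 letter names, so the interval is some kind of fifth.
F5 to C6 is 7 semitones, which makes it a perfect fifth; the second version is higher, so the direction is up.
Checking another pair — D5 → A5 — gives the same interval.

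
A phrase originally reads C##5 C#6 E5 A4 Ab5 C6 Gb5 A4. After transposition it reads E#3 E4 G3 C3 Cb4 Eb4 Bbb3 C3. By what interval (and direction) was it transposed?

Take the first pair: C##5 → E#3. C to E spans 13 letter names, so the interval is some kind of thirteenth.
E#3 to C##5 is 21 semitones, which makes it a major thirteenth; the second version is lower, so the direction is down.
Checking another pair — A4 → C3 — gives the same interval.

down a major thirteenth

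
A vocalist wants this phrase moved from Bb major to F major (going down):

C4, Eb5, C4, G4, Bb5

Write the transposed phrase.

G3 Bb4 G3 D4 F5

From Bb down to F is a perfect fourth; apply that to each pitch.
C4 -> G3
Eb5 -> Bb4
C4 -> G3
G4 -> D4
Bb5 -> F5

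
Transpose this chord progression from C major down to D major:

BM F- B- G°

C#M G- C#- A°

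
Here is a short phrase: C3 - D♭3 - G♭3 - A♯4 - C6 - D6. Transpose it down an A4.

Gb2 Abb2 Dbb3 E4 Gb5 Ab5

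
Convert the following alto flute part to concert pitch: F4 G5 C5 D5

C4 D5 G4 A4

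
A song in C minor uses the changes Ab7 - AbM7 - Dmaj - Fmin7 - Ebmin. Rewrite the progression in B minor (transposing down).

C minor down to B minor is a minor second; each chord root moves by that interval while the quality stays the same.
Ab7: root Ab down a minor second → G, giving G7.
AbM7: root Ab down a minor second → G, giving GM7.
Dmaj: root D down a minor second → C#, giving C#maj.
Fmin7: root F down a minor second → E, giving Emin7.
Ebmin: root Eb down a minor second → D, giving Dmin.

G7 GM7 C#maj Emin7 Dmin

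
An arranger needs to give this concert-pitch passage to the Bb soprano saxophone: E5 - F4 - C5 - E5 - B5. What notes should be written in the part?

F#5 G4 D5 F#5 C#6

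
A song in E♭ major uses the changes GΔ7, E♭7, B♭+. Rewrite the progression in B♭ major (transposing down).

DΔ7 Bb7 F+

E♭ major down to B♭ major is a perfect fourth; each chord root moves by that interval while the quality stays the same.
GΔ7: root G down a perfect fourth → D, giving DΔ7.
E♭7: root E♭ down a perfect fourth → Bb, giving Bb7.
B♭+: root B♭ down a perfect fourth → F, giving F+.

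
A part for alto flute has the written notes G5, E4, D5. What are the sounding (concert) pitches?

D5 B3 A4

The alto flute sounds a perfect fourth below written, so transpose each written note down a perfect fourth.
G5 → D5
E4 → B3
D5 → A4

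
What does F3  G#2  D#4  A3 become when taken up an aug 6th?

D#4 E##3 B##4 F##4

F3 -> D#4
G#2 -> E##3
D#4 -> B##4
A3 -> F##4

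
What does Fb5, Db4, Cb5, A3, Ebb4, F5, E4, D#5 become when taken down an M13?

Abb3 Fb2 Ebb3 C2 Gbb2 Ab3 G2 F#3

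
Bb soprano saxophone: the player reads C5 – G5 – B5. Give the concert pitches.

Bb4 F5 A5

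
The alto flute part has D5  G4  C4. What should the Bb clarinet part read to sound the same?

B4 E4 A3

First find concert pitch: the alto flute sounds a perfect fourth below written, so D5 G4 C4 sounds A4 D4 G3.
Then write for Bb clarinet: it sounds a major second below written, so the part must be a major second above concert.
A4 → B4
D4 → E4
G3 → A3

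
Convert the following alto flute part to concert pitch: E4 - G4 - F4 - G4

B3 D4 C4 D4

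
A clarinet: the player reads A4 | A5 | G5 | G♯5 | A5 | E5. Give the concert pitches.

F#4 F#5 E5 E#5 F#5 C#5

Written C4 on the A clarinet sounds as A3, a minor third lower; apply that shift to every note.
A4 gives F#4
A5 gives F#5
G5 gives E5
G#5 gives E#5
A5 gives F#5
E5 gives C#5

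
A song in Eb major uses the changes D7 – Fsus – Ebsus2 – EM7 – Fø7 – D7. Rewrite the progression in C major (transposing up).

Eb major up to C major is a major sixth; each chord root moves by that interval while the quality stays the same.
D7: root D up a major sixth → B, giving B7.
Fsus: root F up a major sixth → D, giving Dsus.
Ebsus2: root Eb up a major sixth → C, giving Csus2.
EM7: root E up a major sixth → C#, giving C#M7.
Fø7: root F up a major sixth → D, giving Dø7.
D7: root D up a major sixth → B, giving B7.

B7 Dsus Csus2 C#M7 Dø7 B7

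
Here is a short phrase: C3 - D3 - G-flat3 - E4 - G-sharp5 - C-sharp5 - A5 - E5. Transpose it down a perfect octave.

C2 D2 Gb2 E3 G#4 C#4 A4 E4

C3 -> C2
D3 -> D2
Gb3 -> Gb2
E4 -> E3
G#5 -> G#4
C#5 -> C#4
A5 -> A4
E5 -> E4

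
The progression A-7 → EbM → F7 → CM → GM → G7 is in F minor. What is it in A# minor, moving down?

F minor down to A# minor is a diminished sixth; each chord root moves by that interval while the quality stays the same.
A-7: root A down a diminished sixth → C##, giving C##-7.
EbM: root Eb down a diminished sixth → G#, giving G#M.
F7: root F down a diminished sixth → A#, giving A#7.
CM: root C down a diminished sixth → E#, giving E#M.
GM: root G down a diminished sixth → B#, giving B#M.
G7: root G down a diminished sixth → B#, giving B#7.

C##-7 G#M A#7 E#M B#M B#7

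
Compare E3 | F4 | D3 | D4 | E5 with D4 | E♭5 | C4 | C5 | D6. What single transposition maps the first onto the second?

up a minor seventh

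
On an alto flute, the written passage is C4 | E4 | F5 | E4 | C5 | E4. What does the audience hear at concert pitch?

Written C4 on the alto flute sounds as G3, a perfect fourth lower; apply that shift to every note.
C4 -> G3
E4 -> B3
F5 -> C5
E4 -> B3
C5 -> G4
E4 -> B3

G3 B3 C5 B3 G4 B3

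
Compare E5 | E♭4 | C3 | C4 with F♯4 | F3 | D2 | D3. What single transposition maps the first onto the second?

down a minor seventh

From E5 to F#4 is 7 letter names — a seventh of some quality.
F#4 to E5 is 10 semitones, which makes it a minor seventh; the second version is lower, so the direction is down.
Checking another pair — C4 → D3 — gives the same interval.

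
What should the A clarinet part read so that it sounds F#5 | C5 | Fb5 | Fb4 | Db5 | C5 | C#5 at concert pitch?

A5 Eb5 Abb5 Abb4 Fb5 Eb5 E5

Written C4 sounds as A3 on the A clarinet, so concert pitches are written a minor third up.
F#5 to A5
C5 to Eb5
Fb5 to Abb5
Fb4 to Abb4
Db5 to Fb5
C5 to Eb5
C#5 to E5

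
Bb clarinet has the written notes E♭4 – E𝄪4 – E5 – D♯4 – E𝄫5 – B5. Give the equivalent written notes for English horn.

Ab4 A##4 A5 G#4 Abb5 E6

First find concert pitch: the Bb clarinet sounds a major second below written, so E♭4 E𝄪4 E5 D♯4 E𝄫5 B5 sounds Db4 D##4 D5 C#4 Dbb5 A5.
Then write for English horn: it sounds a perfect fifth below written, so the part must be a perfect fifth above concert.
Db4 → Ab4
D##4 → A##4
D5 → A5
C#4 → G#4
Dbb5 → Abb5
A5 → E6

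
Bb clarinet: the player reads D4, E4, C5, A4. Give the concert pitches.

C4 D4 Bb4 G4

The Bb clarinet sounds a major second below written, so transpose each written note down a major second.
D4 -> C4
E4 -> D4
C5 -> Bb4
A4 -> G4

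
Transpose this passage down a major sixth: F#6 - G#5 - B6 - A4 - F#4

F#6 becomes A5
G#5 becomes B4
B6 becomes D6
A4 becomes C4
F#4 becomes A3

A5 B4 D6 C4 A3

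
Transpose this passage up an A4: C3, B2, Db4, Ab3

C3 up an augmented fourth is F#3.
B2 up an augmented fourth is E#3.
Db4: a fourth up reaches G, and 6 semitones makes it G4.
Ab3 up an augmented fourth is D4.

F#3 E#3 G4 D4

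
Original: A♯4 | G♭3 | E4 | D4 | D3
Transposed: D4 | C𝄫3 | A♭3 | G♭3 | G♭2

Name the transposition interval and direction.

From A#4 to D4 is 5 letter names — a fifth of some quality.
D4 to A#4 is 8 semitones, which makes it an augmented fifth; the second version is lower, so the direction is down.
Checking another pair — D3 → Gb2 — gives the same interval.

down an augmented fifth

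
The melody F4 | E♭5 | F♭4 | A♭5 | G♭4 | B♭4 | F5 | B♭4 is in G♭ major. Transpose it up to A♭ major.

G♭ major to A♭ major up is a major second, so every note moves up by that interval.
F4 → G4
Eb5 → F5
Fb4 → Gb4
Ab5 → Bb5
Gb4 → Ab4
Bb4 → C5
F5 → G5
Bb4 → C5

G4 F5 Gb4 Bb5 Ab4 C5 G5 C5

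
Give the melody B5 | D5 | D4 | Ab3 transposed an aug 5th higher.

B5 up an augmented fifth is F##6.
D5 up an augmented fifth is A#5.
D4: a fifth up reaches A, and 8 semitones makes it A#4.
Ab3: a fifth up reaches E, and 8 semitones makes it E4.

F##6 A#5 A#4 E4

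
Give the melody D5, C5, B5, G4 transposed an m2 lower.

C#5 B4 A#5 F#4

D5 down a minor second is C#5.
C5 down a minor second is B4.
B5: a second down reaches A, and 1 semitone makes it A#5.
G4 down a minor second is F#4.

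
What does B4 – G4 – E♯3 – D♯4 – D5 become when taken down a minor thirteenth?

D#3 B2 G##1 F##2 F#3

B4: a thirteenth down reaches D, and 20 semitones makes it D#3.
G4 down a minor thirteenth is B2.
E#3 down a minor thirteenth is G##1.
D#4: a thirteenth down reaches F, and 20 semitones makes it F##2.
D5: a thirteenth down reaches F, and 20 semitones makes it F#3.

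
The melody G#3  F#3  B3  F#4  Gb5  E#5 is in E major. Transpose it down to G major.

E major to G major down is a major sixth, so every note moves down by that interval.
G#3 becomes B2
F#3 becomes A2
B3 becomes D3
F#4 becomes A3
Gb5 becomes Bbb4
E#5 becomes G#4

B2 A2 D3 A3 Bbb4 G#4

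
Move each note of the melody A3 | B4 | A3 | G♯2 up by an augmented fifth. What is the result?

A3 up an augmented fifth is E#4.
An augmented fifth up from B4 gives F##5.
A3: a fifth up reaches E, and 8 semitones makes it E#4.
G#2: a fifth up reaches D, and 8 semitones makes it D##3.

E#4 F##5 E#4 D##3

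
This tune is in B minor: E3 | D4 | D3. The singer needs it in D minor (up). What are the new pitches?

From B up to D is a minor third; apply that to each pitch.
E3 becomes G3
D4 becomes F4
D3 becomes F3

G3 F4 F3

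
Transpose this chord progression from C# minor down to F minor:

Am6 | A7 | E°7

Dbm6 Db7 Ab°7

C# minor down to F minor is an augmented fifth; each chord root moves by that interval while the quality stays the same.
Am6: root A down an augmented fifth → Db, giving Dbm6.
A7: root A down an augmented fifth → Db, giving Db7.
E°7: root E down an augmented fifth → Ab, giving Ab°7.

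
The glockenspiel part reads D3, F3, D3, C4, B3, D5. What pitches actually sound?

The glockenspiel sounds a perfect fifteenth above written, so transpose each written note up a perfect fifteenth.
D3 to D5
F3 to F5
D3 to D5
C4 to C6
B3 to B5
D5 to D7

D5 F5 D5 C6 B5 D7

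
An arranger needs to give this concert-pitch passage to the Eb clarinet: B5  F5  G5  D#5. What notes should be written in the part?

Written C4 sounds as Eb4 on the Eb clarinet, so concert pitches are written a minor third down.
B5 → G#5
F5 → D5
G5 → E5
D#5 → B#4

G#5 D5 E5 B#4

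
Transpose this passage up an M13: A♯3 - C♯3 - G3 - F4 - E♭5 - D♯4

F##5 A#4 E5 D6 C7 B#5

A#3 up a major thirteenth is F##5.
A major thirteenth up from C#3 gives A#4.
G3 up a major thirteenth is E5.
F4: a thirteenth up reaches D, and 21 semitones makes it D6.
Eb5: a thirteenth up reaches C, and 21 semitones makes it C7.
D#4: a thirteenth up reaches B, and 21 semitones makes it B#5.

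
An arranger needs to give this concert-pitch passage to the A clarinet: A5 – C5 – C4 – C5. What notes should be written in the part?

C6 Eb5 Eb4 Eb5

The A clarinet sounds a minor third below written, so the written part must be a minor third above concert — transpose each note up.
A5 becomes C6
C5 becomes Eb5
C4 becomes Eb4
C5 becomes Eb5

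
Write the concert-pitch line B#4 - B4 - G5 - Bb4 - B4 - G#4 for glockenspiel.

B#2 B2 G3 Bb2 B2 G#2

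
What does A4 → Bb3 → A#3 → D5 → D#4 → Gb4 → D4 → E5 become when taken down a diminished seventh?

A4: a seventh down reaches B, and 9 semitones makes it B#3.
Bb3: a seventh down reaches C, and 9 semitones makes it C#3.
A diminished seventh down from A#3 gives B##2.
D5: a seventh down reaches E, and 9 semitones makes it E#4.
D#4: a seventh down reaches E, and 9 semitones makes it E##3.
A diminished seventh down from Gb4 gives A3.
D4 down a diminished seventh is E#3.
E5: a seventh down reaches F, and 9 semitones makes it F##4.

B#3 C#3 B##2 E#4 E##3 A3 E#3 F##4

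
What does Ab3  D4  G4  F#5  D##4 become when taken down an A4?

Ebb3 Ab3 Db4 C5 A#3

Ab3 -> Ebb3
D4 -> Ab3
G4 -> Db4
F#5 -> C5
D##4 -> A#3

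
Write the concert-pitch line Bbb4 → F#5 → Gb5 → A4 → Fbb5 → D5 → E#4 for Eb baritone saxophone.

Written C4 sounds as Eb2 on the Eb baritone saxophone, so concert pitches are written a major thirteenth up.
Bbb4 becomes Gb6
F#5 becomes D#7
Gb5 becomes Eb7
A4 becomes F#6
Fbb5 becomes Dbb7
D5 becomes B6
E#4 becomes C##6

Gb6 D#7 Eb7 F#6 Dbb7 B6 C##6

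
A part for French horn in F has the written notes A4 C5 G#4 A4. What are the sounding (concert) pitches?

D4 F4 C#4 D4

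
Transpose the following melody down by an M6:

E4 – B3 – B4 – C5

G3 D3 D4 Eb4

E4 to G3
B3 to D3
B4 to D4
C5 to Eb4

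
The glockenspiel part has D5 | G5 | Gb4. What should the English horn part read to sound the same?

A7 D8 Db7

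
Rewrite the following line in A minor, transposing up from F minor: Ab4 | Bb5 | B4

C5 D6 D#5

F minor to A minor up is a major third, so every note moves up by that interval.
Ab4 → C5
Bb5 → D6
B4 → D#5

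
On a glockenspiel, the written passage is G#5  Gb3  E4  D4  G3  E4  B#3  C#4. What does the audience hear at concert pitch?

G#7 Gb5 E6 D6 G5 E6 B#5 C#6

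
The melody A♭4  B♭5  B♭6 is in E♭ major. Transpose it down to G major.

E♭ major to G major down is a minor sixth, so every note moves down by that interval.
Ab4 gives C4
Bb5 gives D5
Bb6 gives D6

C4 D5 D6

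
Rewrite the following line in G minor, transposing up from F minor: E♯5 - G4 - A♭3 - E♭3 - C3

F##5 A4 Bb3 F3 D3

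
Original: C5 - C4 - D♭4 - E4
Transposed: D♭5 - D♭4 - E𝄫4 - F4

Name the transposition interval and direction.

up a minor second

From C5 to Db5 is 2 letter names — a second of some quality.
C5 to Db5 is 1 semitone, which makes it a minor second; the second version is higher, so the direction is up.
Checking another pair — E4 → F4 — gives the same interval.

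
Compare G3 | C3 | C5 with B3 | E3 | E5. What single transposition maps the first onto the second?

From G3 to B3 is 3 letter names — a third of some quality.
G3 to B3 is 4 semitones, which makes it a major third; the second version is higher, so the direction is up.
Checking another pair — C5 → E5 — gives the same interval.

up a major third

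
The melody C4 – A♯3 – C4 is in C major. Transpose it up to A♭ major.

Ab4 F#4 Ab4

C major to A♭ major up is a minor sixth, so every note moves up by that interval.
C4 → Ab4
A#3 → F#4
C4 → Ab4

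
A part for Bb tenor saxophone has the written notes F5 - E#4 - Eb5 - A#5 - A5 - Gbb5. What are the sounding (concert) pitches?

Eb4 D#3 Db4 G#4 G4 Fbb4

The Bb tenor saxophone sounds a major ninth below written, so transpose each written note down a major ninth.
F5 -> Eb4
E#4 -> D#3
Eb5 -> Db4
A#5 -> G#4
A5 -> G4
Gbb5 -> Fbb4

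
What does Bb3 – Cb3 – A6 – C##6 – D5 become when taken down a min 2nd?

A3 Bb2 G#6 B##5 C#5

Bb3 to A3
Cb3 to Bb2
A6 to G#6
C##6 to B##5
D5 to C#5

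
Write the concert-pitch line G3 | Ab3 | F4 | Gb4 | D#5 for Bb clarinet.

A3 Bb3 G4 Ab4 E#5

Written C4 sounds as Bb3 on the Bb clarinet, so concert pitches are written a major second up.
G3 → A3
Ab3 → Bb3
F4 → G4
Gb4 → Ab4
D#5 → E#5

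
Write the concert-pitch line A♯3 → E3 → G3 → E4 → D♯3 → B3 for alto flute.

D#4 A3 C4 A4 G#3 E4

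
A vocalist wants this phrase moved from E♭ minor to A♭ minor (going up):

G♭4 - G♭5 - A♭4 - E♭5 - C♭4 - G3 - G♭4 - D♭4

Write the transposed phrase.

E♭ minor to A♭ minor up is a perfect fourth, so every note moves up by that interval.
Gb4 gives Cb5
Gb5 gives Cb6
Ab4 gives Db5
Eb5 gives Ab5
Cb4 gives Fb4
G3 gives C4
Gb4 gives Cb5
Db4 gives Gb4

Cb5 Cb6 Db5 Ab5 Fb4 C4 Cb5 Gb4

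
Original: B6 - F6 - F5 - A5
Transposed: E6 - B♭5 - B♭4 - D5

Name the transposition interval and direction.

From B6 to E6 is 5 letter names — a fifth of some quality.
E6 to B6 is 7 semitones, which makes it a perfect fifth; the second version is lower, so the direction is down.
Checking another pair — A5 → D5 — gives the same interval.

down a perfect fifth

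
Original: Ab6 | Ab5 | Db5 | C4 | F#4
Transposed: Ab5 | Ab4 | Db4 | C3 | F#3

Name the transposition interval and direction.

Take the first pair: Ab6 → Ab5. A to A spans 8 letter names, so the interval is some kind of octave.
Ab5 to Ab6 is 12 semitones, which makes it a perfect octave; the second version is lower, so the direction is down.
Checking another pair — F#4 → F#3 — gives the same interval.

down a perfect octave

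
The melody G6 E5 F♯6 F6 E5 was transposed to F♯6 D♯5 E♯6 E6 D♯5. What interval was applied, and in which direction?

down a minor second

Take the first pair: G6 → F#6. G to F spans 2 letter names, so the interval is some kind of second.
F#6 to G6 is 1 semitone, which makes it a minor second; the second version is lower, so the direction is down.
Checking another pair — E5 → D#5 — gives the same interval.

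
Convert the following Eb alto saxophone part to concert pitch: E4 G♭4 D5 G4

G3 Bbb3 F4 Bb3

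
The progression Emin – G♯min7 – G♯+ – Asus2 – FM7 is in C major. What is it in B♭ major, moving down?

C major down to B♭ major is a major second; each chord root moves by that interval while the quality stays the same.
Emin: root E down a major second → D, giving Dmin.
G♯min7: root G♯ down a major second → F#, giving F#min7.
G♯+: root G♯ down a major second → F#, giving F#+.
Asus2: root A down a major second → G, giving Gsus2.
FM7: root F down a major second → Eb, giving EbM7.

Dmin F#min7 F#+ Gsus2 EbM7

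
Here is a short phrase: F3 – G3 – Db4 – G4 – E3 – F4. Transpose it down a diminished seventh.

G#2 A#2 E3 A#3 F##2 G#3

A diminished seventh down from F3 gives G#2.
G3 down a diminished seventh is A#2.
A diminished seventh down from Db4 gives E3.
G4: a seventh down reaches A, and 9 semitones makes it A#3.
A diminished seventh down from E3 gives F##2.
F4 down a diminished seventh is G#3.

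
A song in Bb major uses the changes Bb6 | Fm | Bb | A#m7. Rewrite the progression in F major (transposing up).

F6 Cm F E#m7

Bb major up to F major is a perfect fifth; each chord root moves by that interval while the quality stays the same.
Bb6: root Bb up a perfect fifth → F, giving F6.
Fm: root F up a perfect fifth → C, giving Cm.
Bb: root Bb up a perfect fifth → F, giving F.
A#m7: root A# up a perfect fifth → E#, giving E#m7.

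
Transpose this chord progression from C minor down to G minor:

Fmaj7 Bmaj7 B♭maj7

Cmaj7 F#maj7 Fmaj7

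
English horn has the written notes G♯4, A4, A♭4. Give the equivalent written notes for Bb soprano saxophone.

D#4 E4 Eb4

First find concert pitch: the English horn sounds a perfect fifth below written, so G♯4 A4 A♭4 sounds C#4 D4 Db4.
Then write for Bb soprano saxophone: it sounds a major second below written, so the part must be a major second above concert.
C#4 → D#4
D4 → E4
Db4 → Eb4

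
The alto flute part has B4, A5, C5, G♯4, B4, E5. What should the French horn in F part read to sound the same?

C#5 B5 D5 A#4 C#5 F#5

First find concert pitch: the alto flute sounds a perfect fourth below written, so B4 A5 C5 G♯4 B4 E5 sounds F#4 E5 G4 D#4 F#4 B4.
Then write for French horn in F: it sounds a perfect fifth below written, so the part must be a perfect fifth above concert.
F#4 → C#5
E5 → B5
G4 → D5
D#4 → A#4
F#4 → C#5
B4 → F#5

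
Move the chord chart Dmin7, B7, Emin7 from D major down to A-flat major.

D major down to A-flat major is an augmented fourth; each chord root moves by that interval while the quality stays the same.
Dmin7: root D down an augmented fourth → Ab, giving Abmin7.
B7: root B down an augmented fourth → F, giving F7.
Emin7: root E down an augmented fourth → Bb, giving Bbmin7.

Abmin7 F7 Bbmin7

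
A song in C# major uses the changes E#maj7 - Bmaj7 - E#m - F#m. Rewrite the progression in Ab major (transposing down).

Cmaj7 Gbmaj7 Cm Dbm

C# major down to Ab major is an augmented third; each chord root moves by that interval while the quality stays the same.
E#maj7: root E# down an augmented third → C, giving Cmaj7.
Bmaj7: root B down an augmented third → Gb, giving Gbmaj7.
E#m: root E# down an augmented third → C, giving Cm.
F#m: root F# down an augmented third → Db, giving Dbm.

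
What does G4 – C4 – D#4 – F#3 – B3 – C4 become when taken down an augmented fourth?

An augmented fourth down from G4 gives Db4.
An augmented fourth down from C4 gives Gb3.
An augmented fourth down from D#4 gives A3.
F#3: a fourth down reaches C, and 6 semitones makes it C3.
B3 down an augmented fourth is F3.
C4: a fourth down reaches G, and 6 semitones makes it Gb3.

Db4 Gb3 A3 C3 F3 Gb3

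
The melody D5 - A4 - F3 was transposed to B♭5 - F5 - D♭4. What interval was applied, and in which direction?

up a minor sixth

From D5 to Bb5 is 6 letter names — a sixth of some quality.
D5 to Bb5 is 8 semitones, which makes it a minor sixth; the second version is higher, so the direction is up.
Checking another pair — F3 → Db4 — gives the same interval.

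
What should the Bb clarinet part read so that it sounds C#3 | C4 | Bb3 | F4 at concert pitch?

Written C4 sounds as Bb3 on the Bb clarinet, so concert pitches are written a major second up.
C#3 to D#3
C4 to D4
Bb3 to C4
F4 to G4

D#3 D4 C4 G4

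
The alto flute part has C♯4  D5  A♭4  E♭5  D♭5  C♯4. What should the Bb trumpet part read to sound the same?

A#3 B4 F4 C5 Bb4 A#3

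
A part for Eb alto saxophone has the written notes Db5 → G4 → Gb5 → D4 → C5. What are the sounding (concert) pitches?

Fb4 Bb3 Bbb4 F3 Eb4

Written C4 on the Eb alto saxophone sounds as Eb3, a major sixth lower; apply that shift to every note.
Db5 to Fb4
G4 to Bb3
Gb5 to Bbb4
D4 to F3
C5 to Eb4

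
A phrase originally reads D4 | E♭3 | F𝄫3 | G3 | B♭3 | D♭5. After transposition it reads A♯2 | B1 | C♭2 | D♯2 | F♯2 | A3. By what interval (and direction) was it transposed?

From D4 to A#2 is 11 letter names — an eleventh of some quality.
A#2 to D4 is 16 semitones, which makes it a diminished eleventh; the second version is lower, so the direction is down.
Checking another pair — Db5 → A3 — gives the same interval.

down a diminished eleventh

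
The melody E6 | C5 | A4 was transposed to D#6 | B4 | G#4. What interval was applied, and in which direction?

down a minor second

Take the first pair: E6 → D#6. E to D spans 2 letter names, so the interval is some kind of second.
D#6 to E6 is 1 semitone, which makes it a minor second; the second version is lower, so the direction is down.
Checking another pair — A4 → G#4 — gives the same interval.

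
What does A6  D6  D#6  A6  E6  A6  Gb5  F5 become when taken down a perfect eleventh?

A6 → E5
D6 → A4
D#6 → A#4
A6 → E5
E6 → B4
A6 → E5
Gb5 → Db4
F5 → C4

E5 A4 A#4 E5 B4 E5 Db4 C4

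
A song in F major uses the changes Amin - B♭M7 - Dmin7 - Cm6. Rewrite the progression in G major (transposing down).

Bmin CM7 Emin7 Dm6

F major down to G major is a minor seventh; each chord root moves by that interval while the quality stays the same.
Amin: root A down a minor seventh → B, giving Bmin.
B♭M7: root B♭ down a minor seventh → C, giving CM7.
Dmin7: root D down a minor seventh → E, giving Emin7.
Cm6: root C down a minor seventh → D, giving Dm6.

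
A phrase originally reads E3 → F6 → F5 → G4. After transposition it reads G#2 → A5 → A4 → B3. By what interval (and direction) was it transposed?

down a minor sixth

Take the first pair: E3 → G#2. E to G spans 6 letter names, so the interval is some kind of sixth.
G#2 to E3 is 8 semitones, which makes it a minor sixth; the second version is lower, so the direction is down.
Checking another pair — G4 → B3 — gives the same interval.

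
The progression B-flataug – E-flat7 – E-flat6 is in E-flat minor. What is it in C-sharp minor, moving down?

E-flat minor down to C-sharp minor is a diminished third; each chord root moves by that interval while the quality stays the same.
B-flataug: root B-flat down a diminished third → G#, giving G#aug.
E-flat7: root E-flat down a diminished third → C#, giving C#7.
E-flat6: root E-flat down a diminished third → C#, giving C#6.

G#aug C#7 C#6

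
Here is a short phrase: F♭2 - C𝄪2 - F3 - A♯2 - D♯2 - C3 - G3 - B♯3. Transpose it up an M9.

Gb3 D##3 G4 B#3 E#3 D4 A4 C##5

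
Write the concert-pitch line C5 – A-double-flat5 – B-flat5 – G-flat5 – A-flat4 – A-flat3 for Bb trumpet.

The Bb trumpet sounds a major second below written, so the written part must be a major second above concert — transpose each note up.
C5 to D5
Abb5 to Bbb5
Bb5 to C6
Gb5 to Ab5
Ab4 to Bb4
Ab3 to Bb3

D5 Bbb5 C6 Ab5 Bb4 Bb3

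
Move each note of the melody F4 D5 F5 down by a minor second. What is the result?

A minor second down from F4 gives E4.
A minor second down from D5 gives C#5.
F5: a second down reaches E, and 1 semitone makes it E5.

E4 C#5 E5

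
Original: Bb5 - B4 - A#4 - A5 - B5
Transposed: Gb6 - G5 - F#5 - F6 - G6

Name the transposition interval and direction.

From Bb5 to Gb6 is 6 letter names — a sixth of some quality.
Bb5 to Gb6 is 8 semitones, which makes it a minor sixth; the second version is higher, so the direction is up.
Checking another pair — B5 → G6 — gives the same interval.

up a minor sixth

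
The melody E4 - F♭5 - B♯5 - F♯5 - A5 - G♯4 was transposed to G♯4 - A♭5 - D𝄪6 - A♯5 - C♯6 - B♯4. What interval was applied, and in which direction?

From E4 to G#4 is 3 letter names — a third of some quality.
E4 to G#4 is 4 semitones, which makes it a major third; the second version is higher, so the direction is up.
Checking another pair — G#4 → B#4 — gives the same interval.

up a major third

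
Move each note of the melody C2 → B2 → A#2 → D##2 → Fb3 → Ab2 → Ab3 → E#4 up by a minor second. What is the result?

C2 -> Db2
B2 -> C3
A#2 -> B2
D##2 -> E#2
Fb3 -> Gbb3
Ab2 -> Bbb2
Ab3 -> Bbb3
E#4 -> F#4

Db2 C3 B2 E#2 Gbb3 Bbb2 Bbb3 F#4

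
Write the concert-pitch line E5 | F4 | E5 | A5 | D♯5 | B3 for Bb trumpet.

The Bb trumpet sounds a major second below written, so the written part must be a major second above concert — transpose each note up.
E5 becomes F#5
F4 becomes G4
E5 becomes F#5
A5 becomes B5
D#5 becomes E#5
B3 becomes C#4

F#5 G4 F#5 B5 E#5 C#4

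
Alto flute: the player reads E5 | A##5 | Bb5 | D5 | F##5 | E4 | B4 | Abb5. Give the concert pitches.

B4 E##5 F5 A4 C##5 B3 F#4 Ebb5

Written C4 on the alto flute sounds as G3, a perfect fourth lower; apply that shift to every note.
E5 to B4
A##5 to E##5
Bb5 to F5
D5 to A4
F##5 to C##5
E4 to B3
B4 to F#4
Abb5 to Ebb5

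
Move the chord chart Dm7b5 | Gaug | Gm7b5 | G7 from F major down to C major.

Am7b5 Daug Dm7b5 D7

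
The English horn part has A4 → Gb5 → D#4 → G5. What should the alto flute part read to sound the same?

G4 Fb5 C#4 F5

First find concert pitch: the English horn sounds a perfect fifth below written, so A4 Gb5 D#4 G5 sounds D4 Cb5 G#3 C5.
Then write for alto flute: it sounds a perfect fourth below written, so the part must be a perfect fourth above concert.
D4 → G4
Cb5 → Fb5
G#3 → C#4
C5 → F5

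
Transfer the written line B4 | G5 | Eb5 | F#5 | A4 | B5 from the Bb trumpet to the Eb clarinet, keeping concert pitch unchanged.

First find concert pitch: the Bb trumpet sounds a major second below written, so B4 G5 Eb5 F#5 A4 B5 sounds A4 F5 Db5 E5 G4 A5.
Then write for Eb clarinet: it sounds a minor third above written, so the part must be a minor third below concert.
A4 → F#4
F5 → D5
Db5 → Bb4
E5 → C#5
G4 → E4
A5 → F#5

F#4 D5 Bb4 C#5 E4 F#5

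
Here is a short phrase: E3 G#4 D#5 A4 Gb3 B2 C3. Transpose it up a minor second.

F3 A4 E5 Bb4 Abb3 C3 Db3

E3 becomes F3
G#4 becomes A4
D#5 becomes E5
A4 becomes Bb4
Gb3 becomes Abb3
B2 becomes C3
C3 becomes Db3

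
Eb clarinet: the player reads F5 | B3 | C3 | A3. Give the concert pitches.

Ab5 D4 Eb3 C4

The Eb clarinet sounds a minor third above written, so transpose each written note up a minor third.
F5 → Ab5
B3 → D4
C3 → Eb3
A3 → C4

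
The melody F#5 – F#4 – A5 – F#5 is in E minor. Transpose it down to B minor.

C#5 C#4 E5 C#5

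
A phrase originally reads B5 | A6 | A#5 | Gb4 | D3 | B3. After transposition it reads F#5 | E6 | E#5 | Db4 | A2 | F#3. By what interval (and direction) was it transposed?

From B5 to F#5 is 4 letter names — a fourth of some quality.
F#5 to B5 is 5 semitones, which makes it a perfect fourth; the second version is lower, so the direction is down.
Checking another pair — B3 → F#3 — gives the same interval.

down a perfect fourth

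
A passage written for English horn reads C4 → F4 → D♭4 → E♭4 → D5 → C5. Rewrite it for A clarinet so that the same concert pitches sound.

Ab3 Db4 Bbb3 Cb4 Bb4 Ab4

First find concert pitch: the English horn sounds a perfect fifth below written, so C4 F4 D♭4 E♭4 D5 C5 sounds F3 Bb3 Gb3 Ab3 G4 F4.
Then write for A clarinet: it sounds a minor third below written, so the part must be a minor third above concert.
F3 → Ab3
Bb3 → Db4
Gb3 → Bbb3
Ab3 → Cb4
G4 → Bb4
F4 → Ab4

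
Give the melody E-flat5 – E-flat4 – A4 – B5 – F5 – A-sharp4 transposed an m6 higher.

Cb6 Cb5 F5 G6 Db6 F#5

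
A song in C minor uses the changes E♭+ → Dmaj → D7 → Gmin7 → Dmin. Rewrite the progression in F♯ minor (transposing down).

A+ G#maj G#7 C#min7 G#min

C minor down to F♯ minor is a diminished fifth; each chord root moves by that interval while the quality stays the same.
E♭+: root E♭ down a diminished fifth → A, giving A+.
Dmaj: root D down a diminished fifth → G#, giving G#maj.
D7: root D down a diminished fifth → G#, giving G#7.
Gmin7: root G down a diminished fifth → C#, giving C#min7.
Dmin: root D down a diminished fifth → G#, giving G#min.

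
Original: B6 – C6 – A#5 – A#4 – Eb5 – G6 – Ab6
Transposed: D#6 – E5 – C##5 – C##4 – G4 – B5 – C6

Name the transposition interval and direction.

Take the first pair: B6 → D#6. B to D spans 6 letter names, so the interval is some kind of sixth.
D#6 to B6 is 8 semitones, which makes it a minor sixth; the second version is lower, so the direction is down.
Checking another pair — Ab6 → C6 — gives the same interval.

down a minor sixth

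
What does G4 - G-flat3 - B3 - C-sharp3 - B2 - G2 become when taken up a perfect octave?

G5 Gb4 B4 C#4 B3 G3

G4 up a perfect octave is G5.
Gb3: an octave up reaches G, and 12 semitones makes it Gb4.
B3: an octave up reaches B, and 12 semitones makes it B4.
C#3 up a perfect octave is C#4.
B2 up a perfect octave is B3.
A perfect octave up from G2 gives G3.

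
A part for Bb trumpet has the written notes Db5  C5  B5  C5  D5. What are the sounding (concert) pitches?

The Bb trumpet sounds a major second below written, so transpose each written note down a major second.
Db5 -> Cb5
C5 -> Bb4
B5 -> A5
C5 -> Bb4
D5 -> C5

Cb5 Bb4 A5 Bb4 C5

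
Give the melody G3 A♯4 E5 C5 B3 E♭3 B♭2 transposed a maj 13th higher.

E5 F##6 C#7 A6 G#5 C5 G4

G3: a thirteenth up reaches E, and 21 semitones makes it E5.
A#4: a thirteenth up reaches F, and 21 semitones makes it F##6.
A major thirteenth up from E5 gives C#7.
C5 up a major thirteenth is A6.
B3 up a major thirteenth is G#5.
Eb3 up a major thirteenth is C5.
Bb2: a thirteenth up reaches G, and 21 semitones makes it G4.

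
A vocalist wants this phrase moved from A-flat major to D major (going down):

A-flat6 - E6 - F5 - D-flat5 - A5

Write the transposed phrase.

A-flat major to D major down is a diminished fifth, so every note moves down by that interval.
Ab6 gives D6
E6 gives A#5
F5 gives B4
Db5 gives G4
A5 gives D#5

D6 A#5 B4 G4 D#5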